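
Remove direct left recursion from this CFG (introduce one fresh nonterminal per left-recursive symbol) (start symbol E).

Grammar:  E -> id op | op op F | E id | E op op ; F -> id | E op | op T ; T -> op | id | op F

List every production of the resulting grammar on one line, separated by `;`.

E is directly left-recursive.
For E: α = {id, op op}, β = {id op, op op F}. Rewrite as E → β E' and E' → α E' | ε.

E -> id op E' | op op F E'; F -> id | E op | op T; T -> op | id | op F; E' -> id E' | op op E' | eps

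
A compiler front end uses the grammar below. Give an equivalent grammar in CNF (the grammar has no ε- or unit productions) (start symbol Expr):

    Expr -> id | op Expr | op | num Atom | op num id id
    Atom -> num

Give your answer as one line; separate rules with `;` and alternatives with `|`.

Expr -> id | X1 Expr | op | X2 Atom | X1 Y1; Atom -> num; X1 -> op; X2 -> num; X3 -> id; Y1 -> X2 Y2; Y2 -> X3 X3

Introduce a nonterminal for each terminal appearing in a rule of length ≥ 2: X1 → op, X2 → num, X3 → id.
Binarize each right-hand side of length ≥ 3 by chaining fresh nonterminals (Y1, Y2, …): affected rules were Expr → X1 X2 X3 X3.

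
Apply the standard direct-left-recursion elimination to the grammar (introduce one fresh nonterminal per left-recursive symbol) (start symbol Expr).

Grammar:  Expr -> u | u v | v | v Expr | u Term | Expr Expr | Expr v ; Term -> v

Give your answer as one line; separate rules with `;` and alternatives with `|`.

Expr -> u Expr1 | u v Expr1 | v Expr1 | v Expr Expr1 | u Term Expr1; Term -> v; Expr1 -> Expr Expr1 | v Expr1 | ε

Directly left-recursive nonterminal: Expr.
For Expr: α = {Expr, v}, β = {u, u v, v, v Expr, u Term}. Rewrite as Expr → β Expr1 and Expr1 → α Expr1 | ε.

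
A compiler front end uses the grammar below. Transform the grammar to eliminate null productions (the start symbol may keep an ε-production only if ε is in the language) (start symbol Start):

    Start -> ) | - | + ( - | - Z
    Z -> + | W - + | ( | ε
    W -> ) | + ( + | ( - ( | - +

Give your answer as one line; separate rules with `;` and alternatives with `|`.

Start -> ) | - | + ( - | - Z; Z -> + | W - + | (; W -> ) | + ( + | ( - ( | - +

Nullable nonterminals: {Z}.
ε ∉ L(G), so no ε-production is kept.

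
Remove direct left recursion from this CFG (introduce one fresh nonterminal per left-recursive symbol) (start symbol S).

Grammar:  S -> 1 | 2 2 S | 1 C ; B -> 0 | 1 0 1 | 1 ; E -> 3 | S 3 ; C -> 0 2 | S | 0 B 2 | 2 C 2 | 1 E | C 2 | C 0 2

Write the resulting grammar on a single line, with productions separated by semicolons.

S -> 1 | 2 2 S | 1 C; B -> 0 | 1 0 1 | 1; E -> 3 | S 3; C -> 0 2 C' | S C' | 0 B 2 C' | 2 C 2 C' | 1 E C'; C' -> 2 C' | 0 2 C' | ε

C is directly left-recursive.
For C: α = {2, 0 2}, β = {0 2, S, 0 B 2, 2 C 2, 1 E}. Rewrite as C → β C' and C' → α C' | ε.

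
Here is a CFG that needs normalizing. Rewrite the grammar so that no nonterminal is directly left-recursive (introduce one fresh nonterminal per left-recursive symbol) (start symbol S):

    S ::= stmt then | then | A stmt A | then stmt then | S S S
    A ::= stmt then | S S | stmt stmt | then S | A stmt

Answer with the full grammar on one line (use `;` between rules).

S, A are directly left-recursive.
For S: α = {S S}, β = {stmt then, then, A stmt A, then stmt then}. Rewrite as S → β S' and S' → α S' | ε.
For A: α = {stmt}, β = {stmt then, S S, stmt stmt, then S}. Rewrite as A → β A' and A' → α A' | ε.

S ::= stmt then S' | then S' | A stmt A S' | then stmt then S'; A ::= stmt then A' | S S A' | stmt stmt A' | then S A'; S' ::= S S S' | eps; A' ::= stmt A' | eps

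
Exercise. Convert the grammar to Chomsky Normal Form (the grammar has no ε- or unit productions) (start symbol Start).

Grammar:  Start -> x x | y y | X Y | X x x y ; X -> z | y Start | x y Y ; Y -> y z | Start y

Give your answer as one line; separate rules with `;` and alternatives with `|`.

Start -> X1 X1 | X2 X2 | X Y | X Y1; X -> z | X2 Start | X1 Y3; Y -> X2 X3 | Start X2; X1 -> x; X2 -> y; X3 -> z; Y1 -> X1 Y2; Y2 -> X1 X2; Y3 -> X2 Y

Introduce a nonterminal for each terminal appearing in a rule of length ≥ 2: X1 → x, X2 → y, X3 → z.
Binarize each right-hand side of length ≥ 3 by chaining fresh nonterminals (Y1, Y2, …): affected rules were Start → X X1 X1 X2; X → X1 X2 Y.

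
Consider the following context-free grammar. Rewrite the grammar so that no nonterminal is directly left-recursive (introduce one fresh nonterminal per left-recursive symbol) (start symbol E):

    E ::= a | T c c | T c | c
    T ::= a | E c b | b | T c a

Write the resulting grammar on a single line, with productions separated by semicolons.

E ::= a | T c c | T c | c; T ::= a T' | E c b T' | b T'; T' ::= c a T' | ε

Directly left-recursive nonterminal: T.
For T: α = {c a}, β = {a, E c b, b}. Rewrite as T → β T' and T' → α T' | ε.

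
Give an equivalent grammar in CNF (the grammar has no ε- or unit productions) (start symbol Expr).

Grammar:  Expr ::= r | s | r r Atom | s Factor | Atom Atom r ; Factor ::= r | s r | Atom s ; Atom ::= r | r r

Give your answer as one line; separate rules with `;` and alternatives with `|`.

Expr ::= r | s | X1 Y1 | X2 Factor | Atom Y2; Factor ::= r | X2 X1 | Atom X2; Atom ::= r | X1 X1; X1 ::= r; X2 ::= s; Y1 ::= X1 Atom; Y2 ::= Atom X1

Introduce a nonterminal for each terminal appearing in a rule of length ≥ 2: X1 → r, X2 → s.
Binarize each right-hand side of length ≥ 3 by chaining fresh nonterminals (Y1, Y2, …): affected rules were Expr → X1 X1 Atom; Expr → Atom Atom X1.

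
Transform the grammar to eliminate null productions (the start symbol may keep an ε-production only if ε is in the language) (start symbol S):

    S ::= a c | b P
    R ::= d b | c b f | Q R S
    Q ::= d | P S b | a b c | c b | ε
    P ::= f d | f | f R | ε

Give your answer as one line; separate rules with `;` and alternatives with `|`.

Nullable set = {P, Q}.
ε ∉ L(G), so no ε-production is kept.
Add the nullable-subset variants: S → b P gives b P | b. R → Q R S gives Q R S | R S. Q → P S b gives P S b | S b.

S ::= a c | b P | b; R ::= d b | c b f | Q R S | R S; Q ::= d | P S b | S b | a b c | c b; P ::= f d | f | f R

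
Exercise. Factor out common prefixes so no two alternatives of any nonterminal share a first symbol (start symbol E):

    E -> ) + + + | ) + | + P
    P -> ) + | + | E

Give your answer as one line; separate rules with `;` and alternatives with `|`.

E has alternatives sharing prefix ') +': factor to E → ) + E' with E' → + + | ε.

E -> + P | ) + E'; P -> ) + | + | E; E' -> + + | ε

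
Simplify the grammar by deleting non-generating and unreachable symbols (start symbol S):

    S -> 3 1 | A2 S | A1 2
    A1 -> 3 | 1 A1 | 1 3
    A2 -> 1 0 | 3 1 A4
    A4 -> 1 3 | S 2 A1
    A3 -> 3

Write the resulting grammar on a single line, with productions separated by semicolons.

S -> 3 1 | A2 S | A1 2; A1 -> 3 | 1 A1 | 1 3; A2 -> 1 0 | 3 1 A4; A4 -> 1 3 | S 2 A1

Generating nonterminals: {A1, A2, A3, A4, S}.
Reachable from S after that: {A1, A2, A4, S}.
Removed useless symbols: {A3} and every production mentioning them.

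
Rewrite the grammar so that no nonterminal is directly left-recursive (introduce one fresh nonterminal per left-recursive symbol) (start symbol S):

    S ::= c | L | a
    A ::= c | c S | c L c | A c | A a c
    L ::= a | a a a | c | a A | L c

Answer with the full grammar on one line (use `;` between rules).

A, L are directly left-recursive.
For A: α = {c, a c}, β = {c, c S, c L c}. Rewrite as A → β A' and A' → α A' | ε.
For L: α = {c}, β = {a, a a a, c, a A}. Rewrite as L → β L' and L' → α L' | ε.

S ::= c | L | a; A ::= c A' | c S A' | c L c A'; L ::= a L' | a a a L' | c L' | a A L'; A' ::= c A' | a c A' | epsilon; L' ::= c L' | epsilon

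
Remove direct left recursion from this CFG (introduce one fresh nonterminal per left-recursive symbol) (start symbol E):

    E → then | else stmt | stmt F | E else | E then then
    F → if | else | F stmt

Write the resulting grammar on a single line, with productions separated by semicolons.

E → then E' | else stmt E' | stmt F E'; F → if F' | else F'; E' → else E' | then then E' | ε; F' → stmt F' | ε

Left recursion appears on E, F.
For E: α = {else, then then}, β = {then, else stmt, stmt F}. Rewrite as E → β E' and E' → α E' | ε.
For F: α = {stmt}, β = {if, else}. Rewrite as F → β F' and F' → α F' | ε.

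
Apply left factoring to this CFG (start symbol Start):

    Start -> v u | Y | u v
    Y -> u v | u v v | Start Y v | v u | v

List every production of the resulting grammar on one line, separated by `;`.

Y has alternatives sharing prefix 'u v': factor to Y → u v Y1 with Y1 → ε | v.
Y has alternatives sharing prefix 'v': factor to Y → v Y2 with Y2 → u | ε.

Start -> v u | Y | u v; Y -> Start Y v | u v Y1 | v Y2; Y1 -> ε | v; Y2 -> u | ε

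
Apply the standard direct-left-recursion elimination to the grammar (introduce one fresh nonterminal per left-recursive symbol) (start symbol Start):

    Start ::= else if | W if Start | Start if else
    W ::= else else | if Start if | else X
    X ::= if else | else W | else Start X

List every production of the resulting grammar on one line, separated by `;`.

Start ::= else if Start1 | W if Start Start1; W ::= else else | if Start if | else X; X ::= if else | else W | else Start X; Start1 ::= if else Start1 | eps

Directly left-recursive nonterminal: Start.
For Start: α = {if else}, β = {else if, W if Start}. Rewrite as Start → β Start1 and Start1 → α Start1 | ε.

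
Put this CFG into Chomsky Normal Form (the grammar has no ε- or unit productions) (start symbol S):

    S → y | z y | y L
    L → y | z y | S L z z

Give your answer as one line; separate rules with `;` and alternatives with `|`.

Introduce a nonterminal for each terminal appearing in a rule of length ≥ 2: X1 → z, X2 → y.
Binarize each right-hand side of length ≥ 3 by chaining fresh nonterminals (Y1, Y2, …): affected rules were L → S L X1 X1.

S → y | X1 X2 | X2 L; L → y | X1 X2 | S Y1; X1 → z; X2 → y; Y1 → L Y2; Y2 → X1 X1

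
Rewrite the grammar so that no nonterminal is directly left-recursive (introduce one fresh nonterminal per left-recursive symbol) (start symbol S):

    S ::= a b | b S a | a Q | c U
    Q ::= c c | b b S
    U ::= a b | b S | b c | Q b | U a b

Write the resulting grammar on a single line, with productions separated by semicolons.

S ::= a b | b S a | a Q | c U; Q ::= c c | b b S; U ::= a b U' | b S U' | b c U' | Q b U'; U' ::= a b U' | epsilon

U is directly left-recursive.
For U: α = {a b}, β = {a b, b S, b c, Q b}. Rewrite as U → β U' and U' → α U' | ε.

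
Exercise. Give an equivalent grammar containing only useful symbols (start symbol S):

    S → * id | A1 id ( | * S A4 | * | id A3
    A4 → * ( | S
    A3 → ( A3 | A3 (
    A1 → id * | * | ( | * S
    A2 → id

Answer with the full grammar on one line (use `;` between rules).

Generating nonterminals: {A1, A2, A4, S}.
Reachable from S after that: {A1, A4, S}.
Removed useless symbols: {A2, A3} and every production mentioning them.

S → * id | A1 id ( | * S A4 | *; A4 → * ( | S; A1 → id * | * | ( | * S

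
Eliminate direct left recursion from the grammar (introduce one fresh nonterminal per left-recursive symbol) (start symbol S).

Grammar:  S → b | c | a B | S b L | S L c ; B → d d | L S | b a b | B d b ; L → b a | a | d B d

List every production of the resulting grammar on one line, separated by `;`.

Left recursion appears on S, B.
For S: α = {b L, L c}, β = {b, c, a B}. Rewrite as S → β S' and S' → α S' | ε.
For B: α = {d b}, β = {d d, L S, b a b}. Rewrite as B → β B' and B' → α B' | ε.

S → b S' | c S' | a B S'; B → d d B' | L S B' | b a b B'; L → b a | a | d B d; S' → b L S' | L c S' | ε; B' → d b B' | ε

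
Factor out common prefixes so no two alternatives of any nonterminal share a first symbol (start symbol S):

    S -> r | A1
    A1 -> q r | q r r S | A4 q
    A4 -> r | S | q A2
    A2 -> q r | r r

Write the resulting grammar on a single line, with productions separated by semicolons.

S -> r | A1; A1 -> A4 q | q r A1'; A4 -> r | S | q A2; A2 -> q r | r r; A1' -> ε | r S

A1 has alternatives sharing prefix 'q r': factor to A1 → q r A1' with A1' → ε | r S.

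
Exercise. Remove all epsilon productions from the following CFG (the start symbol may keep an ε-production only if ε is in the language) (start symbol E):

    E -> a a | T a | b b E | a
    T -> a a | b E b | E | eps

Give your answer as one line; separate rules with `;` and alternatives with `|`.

Nullable set = {T}.
ε ∉ L(G), so no ε-production is kept.
For each production, add variants omitting each subset of nullable occurrences: E → T a gives T a | a.

E -> a a | T a | a | b b E; T -> a a | b E b | E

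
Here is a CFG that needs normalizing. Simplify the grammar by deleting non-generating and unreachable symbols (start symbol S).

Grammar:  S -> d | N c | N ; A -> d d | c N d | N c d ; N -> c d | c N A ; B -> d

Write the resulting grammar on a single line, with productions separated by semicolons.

Generating nonterminals: {A, B, N, S}.
Reachable from S after that: {A, N, S}.
Removed useless symbols: {B} and every production mentioning them.

S -> d | N c | N; A -> d d | c N d | N c d; N -> c d | c N A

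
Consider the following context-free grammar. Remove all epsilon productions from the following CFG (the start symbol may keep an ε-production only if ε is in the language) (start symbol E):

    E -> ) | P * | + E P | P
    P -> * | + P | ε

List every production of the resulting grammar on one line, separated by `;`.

The nullable symbols are {E, P}.
ε ∈ L(G) since E is nullable, so keep E → ε.
Expand every rule over subsets of its nullable positions: E → P * gives P * | *. E → + E P gives + E P | + E | + P | +. P → + P gives + P | +.

E -> ) | P * | * | + E P | + E | + P | + | P | ε; P -> * | + P | +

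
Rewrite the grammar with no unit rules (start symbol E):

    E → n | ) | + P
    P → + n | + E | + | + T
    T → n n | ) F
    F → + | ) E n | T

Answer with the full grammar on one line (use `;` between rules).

Unit pairs: F ⇒* {T}.
For every A with A ⇒* B via unit rules, add B's non-unit alternatives to A; then delete every rule of the form X → Y.

E → n | ) | + P; P → + n | + E | + | + T; T → n n | ) F; F → + | ) E n | n n | ) F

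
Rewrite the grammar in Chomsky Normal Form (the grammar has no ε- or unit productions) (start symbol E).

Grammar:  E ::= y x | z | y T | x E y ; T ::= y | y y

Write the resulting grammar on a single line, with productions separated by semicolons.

E ::= X1 X2 | z | X1 T | X2 Y1; T ::= y | X1 X1; X1 ::= y; X2 ::= x; Y1 ::= E X1

Introduce a nonterminal for each terminal appearing in a rule of length ≥ 2: X1 → y, X2 → x.
Binarize each right-hand side of length ≥ 3 by chaining fresh nonterminals (Y1, Y2, …): affected rules were E → X2 E X1.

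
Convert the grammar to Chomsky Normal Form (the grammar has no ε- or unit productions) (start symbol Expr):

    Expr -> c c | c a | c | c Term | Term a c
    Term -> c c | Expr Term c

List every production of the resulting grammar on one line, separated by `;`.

Expr -> X1 X1 | X1 X2 | c | X1 Term | Term Y1; Term -> X1 X1 | Expr Y2; X1 -> c; X2 -> a; Y1 -> X2 X1; Y2 -> Term X1

Introduce a nonterminal for each terminal appearing in a rule of length ≥ 2: X1 → c, X2 → a.
Binarize each right-hand side of length ≥ 3 by chaining fresh nonterminals (Y1, Y2, …): affected rules were Expr → Term X2 X1; Term → Expr Term X1.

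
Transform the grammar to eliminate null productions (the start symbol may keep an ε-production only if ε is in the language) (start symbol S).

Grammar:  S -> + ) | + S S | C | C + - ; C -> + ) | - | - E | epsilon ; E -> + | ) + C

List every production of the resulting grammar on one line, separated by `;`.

S -> + ) | + S S | + S | + | C | C + - | + - | ε; C -> + ) | - | - E; E -> + | ) + C | ) +

Nullable set = {C, S}.
ε ∈ L(G) since S is nullable, so keep S → ε.
Add the nullable-subset variants: S → + S S gives + S S | + S | +. S → C + - gives C + - | + -. E → ) + C gives ) + C | ) +.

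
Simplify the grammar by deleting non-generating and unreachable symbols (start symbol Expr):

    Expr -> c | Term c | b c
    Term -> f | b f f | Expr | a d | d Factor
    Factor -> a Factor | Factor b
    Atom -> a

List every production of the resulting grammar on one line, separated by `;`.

Expr -> c | Term c | b c; Term -> f | b f f | Expr | a d

Generating nonterminals: {Atom, Expr, Term}.
Reachable from Expr after that: {Expr, Term}.
Removed useless symbols: {Atom, Factor} and every production mentioning them.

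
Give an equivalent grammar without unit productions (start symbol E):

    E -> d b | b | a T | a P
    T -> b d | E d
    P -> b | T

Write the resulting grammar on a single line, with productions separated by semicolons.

E -> d b | b | a T | a P; T -> b d | E d; P -> b | b d | E d

Unit pairs: P ⇒* {T}.
Replace each nonterminal's rules with the union of the non-unit rules of every nonterminal it unit-derives.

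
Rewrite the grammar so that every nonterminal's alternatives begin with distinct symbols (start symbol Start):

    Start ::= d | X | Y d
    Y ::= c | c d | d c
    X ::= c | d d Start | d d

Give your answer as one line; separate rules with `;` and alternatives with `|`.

Start ::= d | X | Y d; Y ::= d c | c Y1; X ::= c | d d X1; Y1 ::= ε | d; X1 ::= Start | ε

Y has alternatives sharing prefix 'c': factor to Y → c Y1 with Y1 → ε | d.
X has alternatives sharing prefix 'd d': factor to X → d d X1 with X1 → Start | ε.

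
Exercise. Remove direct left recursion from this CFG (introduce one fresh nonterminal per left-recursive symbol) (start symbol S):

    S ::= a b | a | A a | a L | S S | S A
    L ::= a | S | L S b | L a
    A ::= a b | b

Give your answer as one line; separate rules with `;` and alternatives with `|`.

Left recursion appears on S, L.
For S: α = {S, A}, β = {a b, a, A a, a L}. Rewrite as S → β S' and S' → α S' | ε.
For L: α = {S b, a}, β = {a, S}. Rewrite as L → β L' and L' → α L' | ε.

S ::= a b S' | a S' | A a S' | a L S'; L ::= a L' | S L'; A ::= a b | b; S' ::= S S' | A S' | eps; L' ::= S b L' | a L' | eps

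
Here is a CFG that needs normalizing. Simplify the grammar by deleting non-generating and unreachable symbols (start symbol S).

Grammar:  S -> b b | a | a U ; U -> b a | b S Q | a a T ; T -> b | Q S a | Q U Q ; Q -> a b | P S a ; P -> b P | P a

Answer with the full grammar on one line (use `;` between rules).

S -> b b | a | a U; U -> b a | b S Q | a a T; T -> b | Q S a | Q U Q; Q -> a b

Generating nonterminals: {Q, S, T, U}.
Reachable from S after that: {Q, S, T, U}.
Removed useless symbols: {P} and every production mentioning them.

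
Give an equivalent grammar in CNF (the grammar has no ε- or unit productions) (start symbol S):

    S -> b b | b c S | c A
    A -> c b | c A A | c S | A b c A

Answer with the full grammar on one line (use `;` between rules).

Introduce a nonterminal for each terminal appearing in a rule of length ≥ 2: X1 → b, X2 → c.
Binarize each right-hand side of length ≥ 3 by chaining fresh nonterminals (Y1, Y2, …): affected rules were S → X1 X2 S; A → X2 A A; A → A X1 X2 A.

S -> X1 X1 | X1 Y1 | X2 A; A -> X2 X1 | X2 Y2 | X2 S | A Y3; X1 -> b; X2 -> c; Y1 -> X2 S; Y2 -> A A; Y3 -> X1 Y4; Y4 -> X2 A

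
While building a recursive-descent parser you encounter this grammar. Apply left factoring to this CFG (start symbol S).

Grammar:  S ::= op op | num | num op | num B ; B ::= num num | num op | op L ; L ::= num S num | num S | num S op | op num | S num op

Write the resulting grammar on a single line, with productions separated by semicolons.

S ::= op op | num S'; B ::= op L | num B'; L ::= op num | S num op | num S L'; S' ::= ε | op | B; B' ::= num | op; L' ::= num | ε | op

S has alternatives sharing prefix 'num': factor to S → num S' with S' → ε | op | B.
B has alternatives sharing prefix 'num': factor to B → num B' with B' → num | op.
L has alternatives sharing prefix 'num S': factor to L → num S L' with L' → num | ε | op.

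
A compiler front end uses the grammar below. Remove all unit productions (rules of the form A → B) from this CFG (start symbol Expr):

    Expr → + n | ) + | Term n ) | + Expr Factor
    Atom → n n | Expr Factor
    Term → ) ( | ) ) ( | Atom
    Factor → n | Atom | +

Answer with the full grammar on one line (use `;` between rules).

Expr → + n | ) + | Term n ) | + Expr Factor; Atom → n n | Expr Factor; Term → ) ( | ) ) ( | n n | Expr Factor; Factor → n n | Expr Factor | n | +

Unit pairs: Factor ⇒* {Atom}; Term ⇒* {Atom}.
For every A with A ⇒* B via unit rules, add B's non-unit alternatives to A; then delete every rule of the form X → Y.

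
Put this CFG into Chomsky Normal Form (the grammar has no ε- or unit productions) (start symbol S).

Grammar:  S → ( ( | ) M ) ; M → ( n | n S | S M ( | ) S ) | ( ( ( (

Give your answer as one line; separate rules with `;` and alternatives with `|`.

Introduce a nonterminal for each terminal appearing in a rule of length ≥ 2: X1 → (, X2 → ), X3 → n.
Binarize each right-hand side of length ≥ 3 by chaining fresh nonterminals (Y1, Y2, …): affected rules were S → X2 M X2; M → S M X1; M → X2 S X2; M → X1 X1 X1 X1.

S → X1 X1 | X2 Y1; M → X1 X3 | X3 S | S Y2 | X2 Y3 | X1 Y4; X1 → (; X2 → ); X3 → n; Y1 → M X2; Y2 → M X1; Y3 → S X2; Y4 → X1 Y5; Y5 → X1 X1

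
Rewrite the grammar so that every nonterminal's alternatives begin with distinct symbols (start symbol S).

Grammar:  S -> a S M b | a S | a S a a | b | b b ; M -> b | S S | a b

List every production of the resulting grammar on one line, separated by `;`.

S -> a S S' | b S''; M -> b | S S | a b; S' -> M b | ε | a a; S'' -> ε | b

S has alternatives sharing prefix 'a S': factor to S → a S S' with S' → M b | ε | a a.
S has alternatives sharing prefix 'b': factor to S → b S'' with S'' → ε | b.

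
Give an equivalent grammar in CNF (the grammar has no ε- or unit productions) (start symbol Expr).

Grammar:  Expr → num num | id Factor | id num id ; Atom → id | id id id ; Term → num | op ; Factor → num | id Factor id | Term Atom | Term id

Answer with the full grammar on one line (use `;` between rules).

Expr → X1 X1 | X2 Factor | X2 Y1; Atom → id | X2 Y2; Term → num | op; Factor → num | X2 Y3 | Term Atom | Term X2; X1 → num; X2 → id; Y1 → X1 X2; Y2 → X2 X2; Y3 → Factor X2

Introduce a nonterminal for each terminal appearing in a rule of length ≥ 2: X1 → num, X2 → id.
Binarize each right-hand side of length ≥ 3 by chaining fresh nonterminals (Y1, Y2, …): affected rules were Expr → X2 X1 X2; Atom → X2 X2 X2; Factor → X2 Factor X2.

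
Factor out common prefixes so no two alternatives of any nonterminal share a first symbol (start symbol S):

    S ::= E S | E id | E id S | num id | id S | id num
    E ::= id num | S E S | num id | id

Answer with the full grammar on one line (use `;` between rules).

S has alternatives sharing prefix 'E': factor to S → E S' with S' → S | id | id S.
S has alternatives sharing prefix 'id': factor to S → id S'' with S'' → S | num.
E has alternatives sharing prefix 'id': factor to E → id E' with E' → num | ε.
S' has alternatives sharing prefix 'id': factor to S' → id S''' with S''' → ε | S.

S ::= num id | E S' | id S''; E ::= S E S | num id | id E'; S' ::= S | id S'''; S'' ::= S | num; E' ::= num | eps; S''' ::= eps | S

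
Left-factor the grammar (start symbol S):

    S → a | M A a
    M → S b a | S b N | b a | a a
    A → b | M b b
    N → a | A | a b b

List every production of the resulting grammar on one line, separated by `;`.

M has alternatives sharing prefix 'S b': factor to M → S b M' with M' → a | N.
N has alternatives sharing prefix 'a': factor to N → a N' with N' → ε | b b.

S → a | M A a; M → b a | a a | S b M'; A → b | M b b; N → A | a N'; M' → a | N; N' → ε | b b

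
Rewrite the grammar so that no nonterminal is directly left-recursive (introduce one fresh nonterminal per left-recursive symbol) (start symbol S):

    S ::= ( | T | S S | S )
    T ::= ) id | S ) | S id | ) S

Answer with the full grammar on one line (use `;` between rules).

Left recursion appears on S.
For S: α = {S, )}, β = {(, T}. Rewrite as S → β S' and S' → α S' | ε.

S ::= ( S' | T S'; T ::= ) id | S ) | S id | ) S; S' ::= S S' | ) S' | epsilon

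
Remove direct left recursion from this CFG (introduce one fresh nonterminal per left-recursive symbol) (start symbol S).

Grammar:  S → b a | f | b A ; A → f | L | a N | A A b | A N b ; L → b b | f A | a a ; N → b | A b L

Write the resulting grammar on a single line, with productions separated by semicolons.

S → b a | f | b A; A → f A' | L A' | a N A'; L → b b | f A | a a; N → b | A b L; A' → A b A' | N b A' | ε

A is directly left-recursive.
For A: α = {A b, N b}, β = {f, L, a N}. Rewrite as A → β A' and A' → α A' | ε.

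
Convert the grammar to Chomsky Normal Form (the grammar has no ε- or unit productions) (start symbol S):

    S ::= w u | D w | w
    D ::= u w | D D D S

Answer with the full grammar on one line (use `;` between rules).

Introduce a nonterminal for each terminal appearing in a rule of length ≥ 2: X1 → w, X2 → u.
Binarize each right-hand side of length ≥ 3 by chaining fresh nonterminals (Y1, Y2, …): affected rules were D → D D D S.

S ::= X1 X2 | D X1 | w; D ::= X2 X1 | D Y1; X1 ::= w; X2 ::= u; Y1 ::= D Y2; Y2 ::= D S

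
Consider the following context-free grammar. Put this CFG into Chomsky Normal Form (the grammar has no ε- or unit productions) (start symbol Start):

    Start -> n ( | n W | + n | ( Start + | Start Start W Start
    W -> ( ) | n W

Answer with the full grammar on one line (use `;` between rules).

Introduce a nonterminal for each terminal appearing in a rule of length ≥ 2: X1 → n, X2 → (, X3 → +, X4 → ).
Binarize each right-hand side of length ≥ 3 by chaining fresh nonterminals (Y1, Y2, …): affected rules were Start → X2 Start X3; Start → Start Start W Start.

Start -> X1 X2 | X1 W | X3 X1 | X2 Y1 | Start Y2; W -> X2 X4 | X1 W; X1 -> n; X2 -> (; X3 -> +; X4 -> ); Y1 -> Start X3; Y2 -> Start Y3; Y3 -> W Start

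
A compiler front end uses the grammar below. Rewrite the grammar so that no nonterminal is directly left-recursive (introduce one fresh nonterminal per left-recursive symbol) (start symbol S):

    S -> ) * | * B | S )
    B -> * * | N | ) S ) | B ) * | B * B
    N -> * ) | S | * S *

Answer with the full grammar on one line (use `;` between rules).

S -> ) * S' | * B S'; B -> * * B' | N B' | ) S ) B'; N -> * ) | S | * S *; S' -> ) S' | ε; B' -> ) * B' | * B B' | ε

S, B are directly left-recursive.
For S: α = {)}, β = {) *, * B}. Rewrite as S → β S' and S' → α S' | ε.
For B: α = {) *, * B}, β = {* *, N, ) S )}. Rewrite as B → β B' and B' → α B' | ε.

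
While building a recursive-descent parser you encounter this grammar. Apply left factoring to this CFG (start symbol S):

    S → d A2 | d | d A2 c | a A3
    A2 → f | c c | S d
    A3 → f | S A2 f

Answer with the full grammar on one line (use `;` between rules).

S → a A3 | d S'; A2 → f | c c | S d; A3 → f | S A2 f; S' → ε | A2 S''; S'' → ε | c

S has alternatives sharing prefix 'd': factor to S → d S' with S' → A2 | ε | A2 c.
S' has alternatives sharing prefix 'A2': factor to S' → A2 S'' with S'' → ε | c.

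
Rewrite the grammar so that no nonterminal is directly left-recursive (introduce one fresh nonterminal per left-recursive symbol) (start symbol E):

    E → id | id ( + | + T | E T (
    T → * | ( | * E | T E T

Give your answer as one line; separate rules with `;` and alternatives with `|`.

E, T are directly left-recursive.
For E: α = {T (}, β = {id, id ( +, + T}. Rewrite as E → β E' and E' → α E' | ε.
For T: α = {E T}, β = {*, (, * E}. Rewrite as T → β T' and T' → α T' | ε.

E → id E' | id ( + E' | + T E'; T → * T' | ( T' | * E T'; E' → T ( E' | ε; T' → E T T' | ε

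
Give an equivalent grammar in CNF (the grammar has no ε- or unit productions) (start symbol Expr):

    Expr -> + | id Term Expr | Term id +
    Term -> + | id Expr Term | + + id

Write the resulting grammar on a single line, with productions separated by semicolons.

Introduce a nonterminal for each terminal appearing in a rule of length ≥ 2: X1 → id, X2 → +.
Binarize each right-hand side of length ≥ 3 by chaining fresh nonterminals (Y1, Y2, …): affected rules were Expr → X1 Term Expr; Expr → Term X1 X2; Term → X1 Expr Term; Term → X2 X2 X1.

Expr -> + | X1 Y1 | Term Y2; Term -> + | X1 Y3 | X2 Y4; X1 -> id; X2 -> +; Y1 -> Term Expr; Y2 -> X1 X2; Y3 -> Expr Term; Y4 -> X2 X1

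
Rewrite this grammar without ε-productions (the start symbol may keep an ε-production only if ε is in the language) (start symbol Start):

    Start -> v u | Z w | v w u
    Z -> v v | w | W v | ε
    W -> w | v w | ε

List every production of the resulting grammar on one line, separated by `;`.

Nullable set = {W, Z}.
ε ∉ L(G), so no ε-production is kept.
Expand every rule over subsets of its nullable positions: Start → Z w gives Z w | w. Z → W v gives W v | v.

Start -> v u | Z w | w | v w u; Z -> v v | w | W v | v; W -> w | v w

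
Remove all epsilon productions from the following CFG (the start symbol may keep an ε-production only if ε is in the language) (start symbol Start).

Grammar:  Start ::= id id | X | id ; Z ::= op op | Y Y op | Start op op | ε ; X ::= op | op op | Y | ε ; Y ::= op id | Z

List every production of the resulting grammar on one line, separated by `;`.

Nullable set = {Start, X, Y, Z}.
ε ∈ L(G) since Start is nullable, so keep Start → ε.
Expand every rule over subsets of its nullable positions: Z → Y Y op gives Y Y op | Y op | op.

Start ::= id id | X | id | ε; Z ::= op op | Y Y op | Y op | op | Start op op; X ::= op | op op | Y; Y ::= op id | Z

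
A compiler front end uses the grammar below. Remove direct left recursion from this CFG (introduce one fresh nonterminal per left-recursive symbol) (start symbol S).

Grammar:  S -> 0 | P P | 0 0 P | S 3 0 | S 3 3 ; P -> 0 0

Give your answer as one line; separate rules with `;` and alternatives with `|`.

S is directly left-recursive.
For S: α = {3 0, 3 3}, β = {0, P P, 0 0 P}. Rewrite as S → β S' and S' → α S' | ε.

S -> 0 S' | P P S' | 0 0 P S'; P -> 0 0; S' -> 3 0 S' | 3 3 S' | ε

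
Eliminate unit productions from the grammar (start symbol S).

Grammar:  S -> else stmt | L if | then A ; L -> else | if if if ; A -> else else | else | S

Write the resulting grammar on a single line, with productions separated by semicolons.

Unit pairs: A ⇒* {S}.
For each unit pair (A, B), copy every non-unit production of B to A, then drop all unit productions.

S -> else stmt | L if | then A; L -> else | if if if; A -> else stmt | L if | then A | else else | else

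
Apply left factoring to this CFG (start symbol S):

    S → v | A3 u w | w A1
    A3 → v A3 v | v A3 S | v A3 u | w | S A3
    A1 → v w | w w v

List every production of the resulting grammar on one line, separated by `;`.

S → v | A3 u w | w A1; A3 → w | S A3 | v A3 A3'; A1 → v w | w w v; A3' → v | S | u

A3 has alternatives sharing prefix 'v A3': factor to A3 → v A3 A3' with A3' → v | S | u.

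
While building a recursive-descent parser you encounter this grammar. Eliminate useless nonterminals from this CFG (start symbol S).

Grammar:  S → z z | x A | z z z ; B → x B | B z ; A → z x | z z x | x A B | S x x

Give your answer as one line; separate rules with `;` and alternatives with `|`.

S → z z | x A | z z z; A → z x | z z x | S x x

Generating nonterminals: {A, S}.
Reachable from S after that: {A, S}.
Removed useless symbols: {B} and every production mentioning them.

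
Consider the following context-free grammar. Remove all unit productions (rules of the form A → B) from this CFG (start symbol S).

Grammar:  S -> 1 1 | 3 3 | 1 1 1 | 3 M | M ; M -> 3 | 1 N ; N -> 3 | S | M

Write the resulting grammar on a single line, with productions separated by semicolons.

S -> 1 1 | 3 3 | 1 1 1 | 3 M | 3 | 1 N; M -> 3 | 1 N; N -> 1 1 | 3 3 | 1 1 1 | 3 M | 3 | 1 N

Unit pairs: N ⇒* {M, S}; S ⇒* {M}.
Replace each nonterminal's rules with the union of the non-unit rules of every nonterminal it unit-derives.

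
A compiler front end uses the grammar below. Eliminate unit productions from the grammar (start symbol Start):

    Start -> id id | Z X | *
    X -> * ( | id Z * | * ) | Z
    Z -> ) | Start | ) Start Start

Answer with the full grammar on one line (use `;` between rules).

Start -> id id | Z X | *; X -> ) | ) Start Start | id id | Z X | * | * ( | id Z * | * ); Z -> ) | ) Start Start | id id | Z X | *

Unit pairs: X ⇒* {Start, Z}; Z ⇒* {Start}.
Replace each nonterminal's rules with the union of the non-unit rules of every nonterminal it unit-derives.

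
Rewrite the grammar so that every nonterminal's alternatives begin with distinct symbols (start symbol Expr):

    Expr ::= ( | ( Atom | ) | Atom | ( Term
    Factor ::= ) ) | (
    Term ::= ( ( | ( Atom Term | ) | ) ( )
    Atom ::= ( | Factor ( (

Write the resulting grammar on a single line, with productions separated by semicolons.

Expr has alternatives sharing prefix '(': factor to Expr → ( Expr1 with Expr1 → ε | Atom | Term.
Term has alternatives sharing prefix '(': factor to Term → ( Term1 with Term1 → ( | Atom Term.
Term has alternatives sharing prefix ')': factor to Term → ) Term2 with Term2 → ε | ( ).

Expr ::= ) | Atom | ( Expr1; Factor ::= ) ) | (; Term ::= ( Term1 | ) Term2; Atom ::= ( | Factor ( (; Expr1 ::= epsilon | Atom | Term; Term1 ::= ( | Atom Term; Term2 ::= epsilon | ( )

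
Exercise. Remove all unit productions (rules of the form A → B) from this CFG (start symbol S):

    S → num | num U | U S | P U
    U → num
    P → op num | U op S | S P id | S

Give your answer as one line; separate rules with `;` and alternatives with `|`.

S → num | num U | U S | P U; U → num; P → num | num U | U S | P U | op num | U op S | S P id

Unit pairs: P ⇒* {S}.
For every A with A ⇒* B via unit rules, add B's non-unit alternatives to A; then delete every rule of the form X → Y.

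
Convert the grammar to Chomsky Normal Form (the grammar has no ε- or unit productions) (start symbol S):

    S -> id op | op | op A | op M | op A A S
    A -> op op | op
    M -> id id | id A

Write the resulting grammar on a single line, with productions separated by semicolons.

S -> X1 X2 | op | X2 A | X2 M | X2 Y1; A -> X2 X2 | op; M -> X1 X1 | X1 A; X1 -> id; X2 -> op; Y1 -> A Y2; Y2 -> A S

Introduce a nonterminal for each terminal appearing in a rule of length ≥ 2: X1 → id, X2 → op.
Binarize each right-hand side of length ≥ 3 by chaining fresh nonterminals (Y1, Y2, …): affected rules were S → X2 A A S.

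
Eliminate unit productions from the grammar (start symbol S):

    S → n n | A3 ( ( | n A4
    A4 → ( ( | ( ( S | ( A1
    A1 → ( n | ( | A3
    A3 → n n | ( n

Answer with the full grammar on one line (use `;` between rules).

S → n n | A3 ( ( | n A4; A4 → ( ( | ( ( S | ( A1; A1 → ( n | ( | n n; A3 → n n | ( n

Unit pairs: A1 ⇒* {A3}.
Replace each nonterminal's rules with the union of the non-unit rules of every nonterminal it unit-derives.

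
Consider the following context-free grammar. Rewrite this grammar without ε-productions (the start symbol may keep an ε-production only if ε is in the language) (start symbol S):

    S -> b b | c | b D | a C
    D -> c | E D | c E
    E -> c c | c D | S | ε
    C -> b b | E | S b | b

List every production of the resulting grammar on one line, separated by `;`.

Nullable nonterminals: {C, E}.
ε ∉ L(G), so no ε-production is kept.
For each production, add variants omitting each subset of nullable occurrences: S → a C gives a C | a.

S -> b b | c | b D | a C | a; D -> c | E D | c E; E -> c c | c D | S; C -> b b | E | S b | b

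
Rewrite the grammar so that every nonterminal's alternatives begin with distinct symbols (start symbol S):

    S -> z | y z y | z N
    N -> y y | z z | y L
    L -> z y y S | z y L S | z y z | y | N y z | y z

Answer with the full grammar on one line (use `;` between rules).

S has alternatives sharing prefix 'z': factor to S → z S' with S' → ε | N.
N has alternatives sharing prefix 'y': factor to N → y N' with N' → y | L.
L has alternatives sharing prefix 'z y': factor to L → z y L' with L' → y S | L S | z.
L has alternatives sharing prefix 'y': factor to L → y L'' with L'' → ε | z.

S -> y z y | z S'; N -> z z | y N'; L -> N y z | z y L' | y L''; S' -> ε | N; N' -> y | L; L' -> y S | L S | z; L'' -> ε | z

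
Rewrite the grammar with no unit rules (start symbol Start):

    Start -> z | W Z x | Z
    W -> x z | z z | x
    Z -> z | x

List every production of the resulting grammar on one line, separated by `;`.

Unit pairs: Start ⇒* {Z}.
Replace each nonterminal's rules with the union of the non-unit rules of every nonterminal it unit-derives.

Start -> z | x | W Z x; W -> x z | z z | x; Z -> z | x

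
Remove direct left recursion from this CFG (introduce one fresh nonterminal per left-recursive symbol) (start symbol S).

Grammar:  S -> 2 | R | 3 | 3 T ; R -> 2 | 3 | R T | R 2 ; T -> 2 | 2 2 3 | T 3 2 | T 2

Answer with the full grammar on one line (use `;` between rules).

S -> 2 | R | 3 | 3 T; R -> 2 R' | 3 R'; T -> 2 T' | 2 2 3 T'; R' -> T R' | 2 R' | eps; T' -> 3 2 T' | 2 T' | eps

R, T are directly left-recursive.
For R: α = {T, 2}, β = {2, 3}. Rewrite as R → β R' and R' → α R' | ε.
For T: α = {3 2, 2}, β = {2, 2 2 3}. Rewrite as T → β T' and T' → α T' | ε.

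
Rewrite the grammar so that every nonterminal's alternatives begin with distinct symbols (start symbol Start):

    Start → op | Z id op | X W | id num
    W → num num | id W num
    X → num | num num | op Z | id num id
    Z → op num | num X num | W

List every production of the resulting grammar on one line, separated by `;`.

Start → op | Z id op | X W | id num; W → num num | id W num; X → op Z | id num id | num X1; Z → op num | num X num | W; X1 → ε | num

X has alternatives sharing prefix 'num': factor to X → num X1 with X1 → ε | num.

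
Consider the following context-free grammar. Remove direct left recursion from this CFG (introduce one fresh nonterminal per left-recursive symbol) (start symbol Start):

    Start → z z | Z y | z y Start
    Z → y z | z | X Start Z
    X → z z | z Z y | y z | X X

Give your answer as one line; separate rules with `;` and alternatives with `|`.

Start → z z | Z y | z y Start; Z → y z | z | X Start Z; X → z z X1 | z Z y X1 | y z X1; X1 → X X1 | ε

Directly left-recursive nonterminal: X.
For X: α = {X}, β = {z z, z Z y, y z}. Rewrite as X → β X1 and X1 → α X1 | ε.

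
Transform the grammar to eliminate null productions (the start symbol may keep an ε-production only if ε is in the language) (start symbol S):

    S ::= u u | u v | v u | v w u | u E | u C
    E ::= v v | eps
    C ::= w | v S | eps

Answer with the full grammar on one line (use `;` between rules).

S ::= u u | u v | v u | v w u | u E | u | u C; E ::= v v; C ::= w | v S

Nullable set = {C, E}.
ε ∉ L(G), so no ε-production is kept.
Add the nullable-subset variants: S → u E gives u E | u.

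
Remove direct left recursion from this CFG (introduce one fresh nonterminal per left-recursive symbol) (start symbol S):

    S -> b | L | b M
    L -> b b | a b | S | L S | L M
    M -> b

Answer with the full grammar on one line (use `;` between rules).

L is directly left-recursive.
For L: α = {S, M}, β = {b b, a b, S}. Rewrite as L → β L' and L' → α L' | ε.

S -> b | L | b M; L -> b b L' | a b L' | S L'; M -> b; L' -> S L' | M L' | ε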